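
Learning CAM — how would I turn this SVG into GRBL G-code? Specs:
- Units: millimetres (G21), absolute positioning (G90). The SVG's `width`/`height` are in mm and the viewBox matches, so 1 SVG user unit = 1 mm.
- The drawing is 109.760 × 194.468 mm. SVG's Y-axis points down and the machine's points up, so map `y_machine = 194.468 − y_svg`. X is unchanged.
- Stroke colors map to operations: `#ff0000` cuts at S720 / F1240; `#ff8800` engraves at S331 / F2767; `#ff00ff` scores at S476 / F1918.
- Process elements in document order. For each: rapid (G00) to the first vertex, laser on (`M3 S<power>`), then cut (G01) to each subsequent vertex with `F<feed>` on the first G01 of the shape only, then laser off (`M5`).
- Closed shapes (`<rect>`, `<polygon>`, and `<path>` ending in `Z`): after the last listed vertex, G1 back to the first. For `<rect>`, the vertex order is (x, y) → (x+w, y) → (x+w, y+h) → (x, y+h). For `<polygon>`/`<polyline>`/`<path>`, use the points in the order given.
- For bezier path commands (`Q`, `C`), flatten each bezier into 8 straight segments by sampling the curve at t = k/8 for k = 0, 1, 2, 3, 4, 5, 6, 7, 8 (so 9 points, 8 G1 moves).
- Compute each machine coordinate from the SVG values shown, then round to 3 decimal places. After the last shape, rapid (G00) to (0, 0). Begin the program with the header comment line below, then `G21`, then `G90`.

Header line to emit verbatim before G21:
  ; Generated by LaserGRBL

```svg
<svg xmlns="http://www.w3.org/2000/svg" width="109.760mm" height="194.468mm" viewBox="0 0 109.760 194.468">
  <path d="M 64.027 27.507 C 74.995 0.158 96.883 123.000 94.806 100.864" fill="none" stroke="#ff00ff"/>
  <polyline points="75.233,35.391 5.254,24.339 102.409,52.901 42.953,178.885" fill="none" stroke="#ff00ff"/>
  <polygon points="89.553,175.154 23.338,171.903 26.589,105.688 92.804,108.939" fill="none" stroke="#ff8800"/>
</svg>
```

; Generated by LaserGRBL
G21
G90
G00 X64.027 Y166.961
M3 S476
G01 X68.584 Y170.753 F1918
G01 X73.755 Y163.924
G01 X79.133 Y149.932
G01 X84.308 Y132.237
G01 X88.872 Y114.298
G01 X92.415 Y99.573
G01 X94.530 Y91.522
G01 X94.806 Y93.604
M5
G00 X75.233 Y159.077
M3 S476
G01 X5.254 Y170.129 F1918
G01 X102.409 Y141.567
G01 X42.953 Y15.583
M5
G00 X89.553 Y19.314
M3 S331
G01 X23.338 Y22.565 F2767
G01 X26.589 Y88.780
G01 X92.804 Y85.529
G01 X89.553 Y19.314
M5
G00 X0.000 Y0.000

1 u = 1 mm; y_m = 194.468 − y.

[1] `<path>` cubic bezier, #ff00ff→score S476 F1918: (64.027,166.961) → (68.584,170.753) → (73.755,163.924) → (79.133,149.932) → (84.308,132.237) → (88.872,114.298) → (92.415,99.573) → (94.530,91.522) → (94.806,93.604)

[2] `<polyline>` open polyline, #ff00ff→score S476 F1918: (75.233,159.077) → (5.254,170.129) → (102.409,141.567) → (42.953,15.583)

[3] `<polygon>` regular polygon, #ff8800→engrave S331 F2767: (89.553,19.314) → (23.338,22.565) → (26.589,88.780) → (92.804,85.529) → (89.553,19.314) (closed)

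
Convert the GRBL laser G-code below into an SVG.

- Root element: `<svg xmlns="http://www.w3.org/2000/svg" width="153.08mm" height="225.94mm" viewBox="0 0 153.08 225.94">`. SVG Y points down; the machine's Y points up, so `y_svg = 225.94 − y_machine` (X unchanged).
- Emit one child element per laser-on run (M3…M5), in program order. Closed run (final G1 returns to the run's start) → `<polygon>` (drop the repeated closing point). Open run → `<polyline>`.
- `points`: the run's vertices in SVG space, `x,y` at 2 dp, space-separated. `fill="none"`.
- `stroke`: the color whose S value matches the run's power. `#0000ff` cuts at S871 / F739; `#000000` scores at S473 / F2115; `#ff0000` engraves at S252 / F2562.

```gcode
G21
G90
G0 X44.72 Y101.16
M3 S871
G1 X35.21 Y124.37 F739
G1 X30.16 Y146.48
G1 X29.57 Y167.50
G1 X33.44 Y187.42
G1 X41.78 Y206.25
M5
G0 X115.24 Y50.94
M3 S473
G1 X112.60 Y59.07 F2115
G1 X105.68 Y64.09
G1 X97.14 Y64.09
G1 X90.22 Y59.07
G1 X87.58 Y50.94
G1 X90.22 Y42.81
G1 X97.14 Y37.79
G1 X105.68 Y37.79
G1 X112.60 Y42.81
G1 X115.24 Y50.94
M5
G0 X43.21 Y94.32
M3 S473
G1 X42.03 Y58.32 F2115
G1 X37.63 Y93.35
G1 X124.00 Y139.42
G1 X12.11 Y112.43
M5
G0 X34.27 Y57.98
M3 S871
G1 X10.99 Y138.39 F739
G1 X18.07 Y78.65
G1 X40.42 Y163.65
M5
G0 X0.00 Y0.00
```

y_svg = 225.94 − y_m.

[1] S871→`#0000ff` (cut); open run; points: 44.72,124.78 35.21,101.57 30.16,79.46 29.57,58.44 33.44,38.52 41.78,19.69

[2] S473→`#000000` (score); closed run; points: 115.24,175.00 112.60,166.87 105.68,161.85 97.14,161.85 90.22,166.87 87.58,175.00 90.22,183.13 97.14,188.15 105.68,188.15 112.60,183.13

[3] S473→`#000000` (score); open run; points: 43.21,131.62 42.03,167.62 37.63,132.59 124.00,86.52 12.11,113.51

[4] S871→`#0000ff` (cut); open run; points: 34.27,167.96 10.99,87.55 18.07,147.29 40.42,62.29

<svg xmlns="http://www.w3.org/2000/svg" width="153.08mm" height="225.94mm" viewBox="0 0 153.08 225.94">
  <polyline points="44.72,124.78 35.21,101.57 30.16,79.46 29.57,58.44 33.44,38.52 41.78,19.69" fill="none" stroke="#0000ff"/>
  <polygon points="115.24,175.00 112.60,166.87 105.68,161.85 97.14,161.85 90.22,166.87 87.58,175.00 90.22,183.13 97.14,188.15 105.68,188.15 112.60,183.13" fill="none" stroke="#000000"/>
  <polyline points="43.21,131.62 42.03,167.62 37.63,132.59 124.00,86.52 12.11,113.51" fill="none" stroke="#000000"/>
  <polyline points="34.27,167.96 10.99,87.55 18.07,147.29 40.42,62.29" fill="none" stroke="#0000ff"/>
</svg>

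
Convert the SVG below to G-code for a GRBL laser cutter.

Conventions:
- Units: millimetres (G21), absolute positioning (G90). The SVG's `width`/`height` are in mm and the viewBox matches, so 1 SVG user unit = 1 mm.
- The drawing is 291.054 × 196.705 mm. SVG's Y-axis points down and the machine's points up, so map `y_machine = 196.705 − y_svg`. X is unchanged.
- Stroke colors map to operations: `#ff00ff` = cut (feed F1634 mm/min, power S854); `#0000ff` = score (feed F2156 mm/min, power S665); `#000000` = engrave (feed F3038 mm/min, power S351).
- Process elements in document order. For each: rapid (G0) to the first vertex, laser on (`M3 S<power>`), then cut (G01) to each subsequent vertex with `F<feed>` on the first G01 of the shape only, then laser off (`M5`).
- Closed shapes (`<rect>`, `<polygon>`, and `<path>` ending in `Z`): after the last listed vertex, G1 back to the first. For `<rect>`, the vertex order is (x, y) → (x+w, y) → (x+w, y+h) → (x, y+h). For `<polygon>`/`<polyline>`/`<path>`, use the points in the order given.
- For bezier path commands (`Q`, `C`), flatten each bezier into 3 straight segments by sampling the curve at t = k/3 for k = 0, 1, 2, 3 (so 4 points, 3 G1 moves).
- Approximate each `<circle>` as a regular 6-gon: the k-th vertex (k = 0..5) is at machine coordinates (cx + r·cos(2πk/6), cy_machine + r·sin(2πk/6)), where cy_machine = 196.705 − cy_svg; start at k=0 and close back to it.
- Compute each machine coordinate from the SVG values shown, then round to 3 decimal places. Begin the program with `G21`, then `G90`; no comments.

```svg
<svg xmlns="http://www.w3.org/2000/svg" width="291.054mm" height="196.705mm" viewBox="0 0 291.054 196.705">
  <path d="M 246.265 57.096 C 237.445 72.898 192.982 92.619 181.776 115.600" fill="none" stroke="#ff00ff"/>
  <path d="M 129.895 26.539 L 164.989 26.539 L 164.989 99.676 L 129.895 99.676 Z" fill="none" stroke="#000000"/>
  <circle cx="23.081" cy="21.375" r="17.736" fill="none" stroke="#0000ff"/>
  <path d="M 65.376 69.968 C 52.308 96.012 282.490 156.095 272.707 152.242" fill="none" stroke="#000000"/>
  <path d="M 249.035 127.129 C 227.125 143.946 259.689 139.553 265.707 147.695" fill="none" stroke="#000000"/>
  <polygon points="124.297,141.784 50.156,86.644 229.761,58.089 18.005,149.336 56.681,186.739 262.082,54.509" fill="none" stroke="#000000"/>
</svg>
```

G21
G90
G0 X246.265 Y139.609
M3 S854
G01 X228.116 Y122.525 F1634
G01 X201.516 Y102.975
G01 X181.776 Y81.105
M5
G0 X129.895 Y170.166
M3 S351
G01 X164.989 Y170.166 F3038
G01 X164.989 Y97.029
G01 X129.895 Y97.029
G01 X129.895 Y170.166
M5
G0 X40.817 Y175.330
M3 S665
G01 X31.949 Y190.690 F2156
G01 X14.213 Y190.690
G01 X5.345 Y175.330
G01 X14.213 Y159.970
G01 X31.949 Y159.970
G01 X40.817 Y175.330
M5
G0 X65.376 Y126.737
M3 S351
G01 X115.494 Y92.975 F3038
G01 X220.399 Y58.293
G01 X272.707 Y44.463
M5
G0 X249.035 Y69.576
M3 S351
G01 X242.282 Y58.579 F3038
G01 X253.841 Y54.223
G01 X265.707 Y49.010
M5
G0 X124.297 Y54.921
M3 S351
G01 X50.156 Y110.061 F3038
G01 X229.761 Y138.616
G01 X18.005 Y47.369
G01 X56.681 Y9.966
G01 X262.082 Y142.196
G01 X124.297 Y54.921
M5

1 u = 1 mm; y_m = 196.705 − y.

[1] `<path>` cubic bezier, #ff00ff→cut S854 F1634: (246.265,139.609) → (228.116,122.525) → (201.516,102.975) → (181.776,81.105)

[2] `<path>` rectangle, #000000→engrave S351 F3038: (129.895,170.166) → (164.989,170.166) → (164.989,97.029) → (129.895,97.029) → (129.895,170.166) (closed)

[3] `<circle>` circle, #0000ff→score S665 F2156: (40.817,175.330) → (31.949,190.690) → (14.213,190.690) → (5.345,175.330) → (14.213,159.970) → (31.949,159.970) → (40.817,175.330) (closed)

[4] `<path>` cubic bezier, #000000→engrave S351 F3038: (65.376,126.737) → (115.494,92.975) → (220.399,58.293) → (272.707,44.463)

[5] `<path>` cubic bezier, #000000→engrave S351 F3038: (249.035,69.576) → (242.282,58.579) → (253.841,54.223) → (265.707,49.010)

[6] `<polygon>` closed polygon, #000000→engrave S351 F3038: (124.297,54.921) → (50.156,110.061) → (229.761,138.616) → (18.005,47.369) → (56.681,9.966) → (262.082,142.196) → (124.297,54.921) (closed)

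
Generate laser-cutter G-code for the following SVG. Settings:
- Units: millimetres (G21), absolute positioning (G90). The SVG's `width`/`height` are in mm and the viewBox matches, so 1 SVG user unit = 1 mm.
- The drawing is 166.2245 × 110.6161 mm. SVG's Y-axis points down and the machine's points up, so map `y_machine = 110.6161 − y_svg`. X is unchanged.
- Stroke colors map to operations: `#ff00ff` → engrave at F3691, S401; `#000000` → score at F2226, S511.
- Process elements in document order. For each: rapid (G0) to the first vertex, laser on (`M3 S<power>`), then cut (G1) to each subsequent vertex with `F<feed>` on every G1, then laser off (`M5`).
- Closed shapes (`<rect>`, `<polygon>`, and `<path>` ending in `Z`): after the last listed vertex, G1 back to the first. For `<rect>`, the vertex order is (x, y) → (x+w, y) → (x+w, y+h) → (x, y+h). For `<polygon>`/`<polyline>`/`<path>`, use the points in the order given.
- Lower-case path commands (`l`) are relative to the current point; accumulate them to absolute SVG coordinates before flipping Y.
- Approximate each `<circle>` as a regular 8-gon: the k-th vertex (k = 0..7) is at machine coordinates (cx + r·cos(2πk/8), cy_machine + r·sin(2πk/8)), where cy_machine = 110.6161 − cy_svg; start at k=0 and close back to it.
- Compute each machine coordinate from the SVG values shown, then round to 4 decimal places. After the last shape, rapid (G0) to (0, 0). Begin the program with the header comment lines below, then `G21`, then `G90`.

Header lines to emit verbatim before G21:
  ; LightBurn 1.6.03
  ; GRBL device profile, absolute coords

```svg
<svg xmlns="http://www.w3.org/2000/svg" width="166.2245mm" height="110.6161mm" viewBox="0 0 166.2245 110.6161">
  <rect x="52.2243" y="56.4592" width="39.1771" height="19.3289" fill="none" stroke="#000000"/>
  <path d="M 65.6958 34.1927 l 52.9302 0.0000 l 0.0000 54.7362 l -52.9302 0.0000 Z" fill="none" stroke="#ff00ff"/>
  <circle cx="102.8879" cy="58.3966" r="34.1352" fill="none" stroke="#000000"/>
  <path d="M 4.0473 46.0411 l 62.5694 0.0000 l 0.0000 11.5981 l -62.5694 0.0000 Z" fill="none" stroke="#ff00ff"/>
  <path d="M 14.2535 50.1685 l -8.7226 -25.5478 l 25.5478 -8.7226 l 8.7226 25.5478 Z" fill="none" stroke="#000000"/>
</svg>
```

1 u = 1 mm; y_m = 110.6161 − y.

[1] `<rect>` rectangle, #000000→score S511 F2226: (52.2243,54.1569) → (91.4014,54.1569) → (91.4014,34.8280) → (52.2243,34.8280) → (52.2243,54.1569) (closed)

[2] `<path>` rectangle, #ff00ff→engrave S401 F3691: (65.6958,76.4234) → (118.6260,76.4234) → (118.6260,21.6872) → (65.6958,21.6872) → (65.6958,76.4234) (closed)

[3] `<circle>` circle, #000000→score S511 F2226: (137.0231,52.2195) → (127.0251,76.3567) → (102.8879,86.3547) → (78.7507,76.3567) → (68.7527,52.2195) → (78.7507,28.0823) → (102.8879,18.0843) → (127.0251,28.0823) → (137.0231,52.2195) (closed)

[4] `<path>` rectangle, #ff00ff→engrave S401 F3691: (4.0473,64.5750) → (66.6167,64.5750) → (66.6167,52.9769) → (4.0473,52.9769) → (4.0473,64.5750) (closed)

[5] `<path>` regular polygon, #000000→score S511 F2226: (14.2535,60.4476) → (5.5309,85.9954) → (31.0787,94.7180) → (39.8013,69.1702) → (14.2535,60.4476) (closed)

; LightBurn 1.6.03
; GRBL device profile, absolute coords
G21
G90
G0 X52.2243 Y54.1569
M3 S511
G1 X91.4014 Y54.1569 F2226
G1 X91.4014 Y34.8280 F2226
G1 X52.2243 Y34.8280 F2226
G1 X52.2243 Y54.1569 F2226
M5
G0 X65.6958 Y76.4234
M3 S401
G1 X118.6260 Y76.4234 F3691
G1 X118.6260 Y21.6872 F3691
G1 X65.6958 Y21.6872 F3691
G1 X65.6958 Y76.4234 F3691
M5
G0 X137.0231 Y52.2195
M3 S511
G1 X127.0251 Y76.3567 F2226
G1 X102.8879 Y86.3547 F2226
G1 X78.7507 Y76.3567 F2226
G1 X68.7527 Y52.2195 F2226
G1 X78.7507 Y28.0823 F2226
G1 X102.8879 Y18.0843 F2226
G1 X127.0251 Y28.0823 F2226
G1 X137.0231 Y52.2195 F2226
M5
G0 X4.0473 Y64.5750
M3 S401
G1 X66.6167 Y64.5750 F3691
G1 X66.6167 Y52.9769 F3691
G1 X4.0473 Y52.9769 F3691
G1 X4.0473 Y64.5750 F3691
M5
G0 X14.2535 Y60.4476
M3 S511
G1 X5.5309 Y85.9954 F2226
G1 X31.0787 Y94.7180 F2226
G1 X39.8013 Y69.1702 F2226
G1 X14.2535 Y60.4476 F2226
M5
G0 X0.0000 Y0.0000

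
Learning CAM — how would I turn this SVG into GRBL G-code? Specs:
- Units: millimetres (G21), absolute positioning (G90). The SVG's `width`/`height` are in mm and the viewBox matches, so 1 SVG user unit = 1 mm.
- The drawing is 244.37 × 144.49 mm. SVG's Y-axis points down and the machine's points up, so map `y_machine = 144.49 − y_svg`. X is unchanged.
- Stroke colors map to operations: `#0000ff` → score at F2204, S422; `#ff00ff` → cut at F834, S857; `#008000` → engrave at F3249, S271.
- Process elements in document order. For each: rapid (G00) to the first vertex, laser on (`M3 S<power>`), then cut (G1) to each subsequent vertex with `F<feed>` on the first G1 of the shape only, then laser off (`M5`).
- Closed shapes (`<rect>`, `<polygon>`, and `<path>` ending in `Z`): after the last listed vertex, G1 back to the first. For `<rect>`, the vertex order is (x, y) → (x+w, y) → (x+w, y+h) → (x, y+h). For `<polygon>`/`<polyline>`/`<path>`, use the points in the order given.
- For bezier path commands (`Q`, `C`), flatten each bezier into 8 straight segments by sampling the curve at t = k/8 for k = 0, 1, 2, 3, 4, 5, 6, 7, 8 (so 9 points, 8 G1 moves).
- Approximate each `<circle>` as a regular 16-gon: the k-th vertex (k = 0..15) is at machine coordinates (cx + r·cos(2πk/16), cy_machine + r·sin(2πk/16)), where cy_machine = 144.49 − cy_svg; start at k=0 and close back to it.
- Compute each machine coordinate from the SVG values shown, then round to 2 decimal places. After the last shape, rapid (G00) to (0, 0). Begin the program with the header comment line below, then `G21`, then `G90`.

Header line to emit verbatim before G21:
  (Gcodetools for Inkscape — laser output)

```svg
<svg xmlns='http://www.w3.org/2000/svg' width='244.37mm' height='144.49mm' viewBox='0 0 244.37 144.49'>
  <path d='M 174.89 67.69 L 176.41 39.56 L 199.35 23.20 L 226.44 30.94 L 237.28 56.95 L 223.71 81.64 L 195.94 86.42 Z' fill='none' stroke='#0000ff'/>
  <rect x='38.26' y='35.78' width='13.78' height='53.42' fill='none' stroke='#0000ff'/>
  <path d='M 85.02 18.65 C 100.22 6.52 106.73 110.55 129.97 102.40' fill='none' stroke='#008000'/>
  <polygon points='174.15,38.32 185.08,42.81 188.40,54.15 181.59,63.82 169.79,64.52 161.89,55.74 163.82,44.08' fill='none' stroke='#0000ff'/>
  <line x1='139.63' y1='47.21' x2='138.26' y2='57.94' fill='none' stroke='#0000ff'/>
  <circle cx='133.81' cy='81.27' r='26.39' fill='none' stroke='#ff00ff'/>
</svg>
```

(Gcodetools for Inkscape — laser output)
G21
G90
G00 X174.89 Y76.80
M3 S422
G1 X176.41 Y104.93 F2204
G1 X199.35 Y121.29
G1 X226.44 Y113.55
G1 X237.28 Y87.54
G1 X223.71 Y62.85
G1 X195.94 Y58.07
G1 X174.89 Y76.80
M5
G00 X38.26 Y108.71
M3 S422
G1 X52.04 Y108.71 F2204
G1 X52.04 Y55.29
G1 X38.26 Y55.29
G1 X38.26 Y108.71
M5
G00 X85.02 Y125.84
M3 S271
G1 X90.36 Y125.39 F3249
G1 X95.19 Y116.73
G1 X99.79 Y102.52
G1 X104.48 Y85.46
G1 X109.54 Y68.21
G1 X115.28 Y53.44
G1 X121.99 Y43.85
G1 X129.97 Y42.09
M5
G00 X174.15 Y106.17
M3 S422
G1 X185.08 Y101.68 F2204
G1 X188.40 Y90.34
G1 X181.59 Y80.67
G1 X169.79 Y79.97
G1 X161.89 Y88.75
G1 X163.82 Y100.41
G1 X174.15 Y106.17
M5
G00 X139.63 Y97.28
M3 S422
G1 X138.26 Y86.55 F2204
M5
G00 X160.20 Y63.22
M3 S857
G1 X158.19 Y73.32 F834
G1 X152.47 Y81.88
G1 X143.91 Y87.60
G1 X133.81 Y89.61
G1 X123.71 Y87.60
G1 X115.15 Y81.88
G1 X109.43 Y73.32
G1 X107.42 Y63.22
G1 X109.43 Y53.12
G1 X115.15 Y44.56
G1 X123.71 Y38.84
G1 X133.81 Y36.83
G1 X143.91 Y38.84
G1 X152.47 Y44.56
G1 X158.19 Y53.12
G1 X160.20 Y63.22
M5
G00 X0.00 Y0.00

1 u = 1 mm; y_m = 144.49 − y.

[1] `<path>` regular polygon, #0000ff→score S422 F2204: (174.89,76.80) → (176.41,104.93) → (199.35,121.29) → (226.44,113.55) → (237.28,87.54) → (223.71,62.85) → (195.94,58.07) → (174.89,76.80) (closed)

[2] `<rect>` rectangle, #0000ff→score S422 F2204: (38.26,108.71) → (52.04,108.71) → (52.04,55.29) → (38.26,55.29) → (38.26,108.71) (closed)

[3] `<path>` cubic bezier, #008000→engrave S271 F3249: (85.02,125.84) → (90.36,125.39) → (95.19,116.73) → (99.79,102.52) → (104.48,85.46) → (109.54,68.21) → (115.28,53.44) → (121.99,43.85) → (129.97,42.09)

[4] `<polygon>` regular polygon, #0000ff→score S422 F2204: (174.15,106.17) → (185.08,101.68) → (188.40,90.34) → (181.59,80.67) → (169.79,79.97) → (161.89,88.75) → (163.82,100.41) → (174.15,106.17) (closed)

[5] `<line>` line segment, #0000ff→score S422 F2204: (139.63,97.28) → (138.26,86.55)

[6] `<circle>` circle, #ff00ff→cut S857 F834: (160.20,63.22) → (158.19,73.32) → (152.47,81.88) → (143.91,87.60) → (133.81,89.61) → (123.71,87.60) → (115.15,81.88) → (109.43,73.32) → (107.42,63.22) → (109.43,53.12) → (115.15,44.56) → (123.71,38.84) → (133.81,36.83) → (143.91,38.84) → (152.47,44.56) → (158.19,53.12) → (160.20,63.22) (closed)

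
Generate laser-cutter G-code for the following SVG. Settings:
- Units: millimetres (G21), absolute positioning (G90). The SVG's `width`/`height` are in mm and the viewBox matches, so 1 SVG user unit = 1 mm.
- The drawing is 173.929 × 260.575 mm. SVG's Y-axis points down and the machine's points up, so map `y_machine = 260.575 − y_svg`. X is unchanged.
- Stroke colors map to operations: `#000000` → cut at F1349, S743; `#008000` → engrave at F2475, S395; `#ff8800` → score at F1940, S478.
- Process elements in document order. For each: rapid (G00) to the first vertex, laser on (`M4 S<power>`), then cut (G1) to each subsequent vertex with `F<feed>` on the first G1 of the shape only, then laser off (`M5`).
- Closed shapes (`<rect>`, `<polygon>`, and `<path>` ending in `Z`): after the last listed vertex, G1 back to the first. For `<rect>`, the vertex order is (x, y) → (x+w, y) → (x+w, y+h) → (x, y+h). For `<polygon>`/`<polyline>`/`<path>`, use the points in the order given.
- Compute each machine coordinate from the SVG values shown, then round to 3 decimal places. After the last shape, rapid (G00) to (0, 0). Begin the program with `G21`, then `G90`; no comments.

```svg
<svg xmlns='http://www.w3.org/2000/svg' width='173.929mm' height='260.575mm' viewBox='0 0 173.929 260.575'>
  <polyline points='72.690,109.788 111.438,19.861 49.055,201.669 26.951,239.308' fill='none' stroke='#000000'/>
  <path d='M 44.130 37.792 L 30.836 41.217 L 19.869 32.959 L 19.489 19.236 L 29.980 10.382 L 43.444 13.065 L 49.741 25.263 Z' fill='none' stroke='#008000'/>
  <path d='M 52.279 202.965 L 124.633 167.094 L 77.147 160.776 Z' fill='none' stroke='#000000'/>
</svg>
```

Since the viewBox matches the mm dimensions, user units are millimetres directly. The only transform is the Y-flip y_m = 260.575 − y_svg.

Shape 1 is a open polyline drawn with `<polyline>`. Its stroke #000000 means cut at S743, F1349. After flipping Y the toolpath is (72.690,150.787) → (111.438,240.714) → (49.055,58.906) → (26.951,21.267).

Shape 2 is a regular polygon drawn with `<path>`. Its stroke #008000 means engrave at S395, F2475. After flipping Y the toolpath is (44.130,222.783) → (30.836,219.358) → (19.869,227.616) → (19.489,241.339) → (29.980,250.193) → (43.444,247.510) → (49.741,235.312) → (44.130,222.783), returning to the start.

Shape 3 is a closed polygon drawn with `<path>`. Its stroke #000000 means cut at S743, F1349. After flipping Y the toolpath is (52.279,57.610) → (124.633,93.481) → (77.147,99.799) → (52.279,57.610), returning to the start.

G21
G90
G00 X72.690 Y150.787
M4 S743
G1 X111.438 Y240.714 F1349
G1 X49.055 Y58.906
G1 X26.951 Y21.267
M5
G00 X44.130 Y222.783
M4 S395
G1 X30.836 Y219.358 F2475
G1 X19.869 Y227.616
G1 X19.489 Y241.339
G1 X29.980 Y250.193
G1 X43.444 Y247.510
G1 X49.741 Y235.312
G1 X44.130 Y222.783
M5
G00 X52.279 Y57.610
M4 S743
G1 X124.633 Y93.481 F1349
G1 X77.147 Y99.799
G1 X52.279 Y57.610
M5
G00 X0.000 Y0.000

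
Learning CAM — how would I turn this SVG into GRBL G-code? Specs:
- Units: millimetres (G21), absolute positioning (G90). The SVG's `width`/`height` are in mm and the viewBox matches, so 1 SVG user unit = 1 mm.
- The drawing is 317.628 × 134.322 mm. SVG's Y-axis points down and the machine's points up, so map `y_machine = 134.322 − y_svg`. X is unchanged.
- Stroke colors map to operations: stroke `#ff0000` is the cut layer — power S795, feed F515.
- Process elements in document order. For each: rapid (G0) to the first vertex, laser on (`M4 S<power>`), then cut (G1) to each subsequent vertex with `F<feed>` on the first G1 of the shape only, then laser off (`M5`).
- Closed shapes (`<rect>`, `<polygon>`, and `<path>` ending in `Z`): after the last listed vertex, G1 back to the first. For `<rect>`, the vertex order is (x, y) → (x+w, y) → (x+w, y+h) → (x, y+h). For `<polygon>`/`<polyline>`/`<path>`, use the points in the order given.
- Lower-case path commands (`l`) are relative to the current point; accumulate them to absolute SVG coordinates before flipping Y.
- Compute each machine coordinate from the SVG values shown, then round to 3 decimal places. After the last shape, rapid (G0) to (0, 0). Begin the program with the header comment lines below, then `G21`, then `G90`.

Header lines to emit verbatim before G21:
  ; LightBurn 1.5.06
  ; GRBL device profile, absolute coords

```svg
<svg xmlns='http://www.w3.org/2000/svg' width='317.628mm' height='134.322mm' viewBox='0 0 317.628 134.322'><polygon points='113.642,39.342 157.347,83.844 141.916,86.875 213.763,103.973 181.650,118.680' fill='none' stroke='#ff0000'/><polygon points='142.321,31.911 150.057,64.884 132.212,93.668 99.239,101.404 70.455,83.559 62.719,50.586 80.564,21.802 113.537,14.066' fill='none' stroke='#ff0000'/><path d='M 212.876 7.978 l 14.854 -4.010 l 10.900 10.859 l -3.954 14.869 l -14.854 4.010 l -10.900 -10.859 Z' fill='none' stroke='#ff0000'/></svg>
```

; LightBurn 1.5.06
; GRBL device profile, absolute coords
G21
G90
G0 X113.642 Y94.980
M4 S795
G1 X157.347 Y50.478 F515
G1 X141.916 Y47.447
G1 X213.763 Y30.349
G1 X181.650 Y15.642
G1 X113.642 Y94.980
M5
G0 X142.321 Y102.411
M4 S795
G1 X150.057 Y69.438 F515
G1 X132.212 Y40.654
G1 X99.239 Y32.918
G1 X70.455 Y50.763
G1 X62.719 Y83.736
G1 X80.564 Y112.520
G1 X113.537 Y120.256
G1 X142.321 Y102.411
M5
G0 X212.876 Y126.344
M4 S795
G1 X227.730 Y130.354 F515
G1 X238.630 Y119.495
G1 X234.676 Y104.626
G1 X219.822 Y100.616
G1 X208.922 Y111.475
G1 X212.876 Y126.344
M5
G0 X0.000 Y0.000

viewBox `0 0 317.628 134.322` with mm width/height → 1 unit = 1 mm. Flip: y_m = 134.322 − y_svg.

**Shape 1** — `<polygon>` closed polygon, stroke `#ff0000` → cut (S795, F515). Machine vertices: (113.642,94.980) → (157.347,50.478) → (141.916,47.447) → (213.763,30.349) → (181.650,15.642) → (113.642,94.980). Closed: final G1 returns to the first vertex.

**Shape 2** — `<polygon>` regular polygon, stroke `#ff0000` → cut (S795, F515). Machine vertices: (142.321,102.411) → (150.057,69.438) → (132.212,40.654) → (99.239,32.918) → (70.455,50.763) → (62.719,83.736) → (80.564,112.520) → (113.537,120.256) → (142.321,102.411). Closed: final G1 returns to the first vertex.

**Shape 3** — `<path>` regular polygon, stroke `#ff0000` → cut (S795, F515). Machine vertices: (212.876,126.344) → (227.730,130.354) → (238.630,119.495) → (234.676,104.626) → (219.822,100.616) → (208.922,111.475) → (212.876,126.344). Closed: final G1 returns to the first vertex.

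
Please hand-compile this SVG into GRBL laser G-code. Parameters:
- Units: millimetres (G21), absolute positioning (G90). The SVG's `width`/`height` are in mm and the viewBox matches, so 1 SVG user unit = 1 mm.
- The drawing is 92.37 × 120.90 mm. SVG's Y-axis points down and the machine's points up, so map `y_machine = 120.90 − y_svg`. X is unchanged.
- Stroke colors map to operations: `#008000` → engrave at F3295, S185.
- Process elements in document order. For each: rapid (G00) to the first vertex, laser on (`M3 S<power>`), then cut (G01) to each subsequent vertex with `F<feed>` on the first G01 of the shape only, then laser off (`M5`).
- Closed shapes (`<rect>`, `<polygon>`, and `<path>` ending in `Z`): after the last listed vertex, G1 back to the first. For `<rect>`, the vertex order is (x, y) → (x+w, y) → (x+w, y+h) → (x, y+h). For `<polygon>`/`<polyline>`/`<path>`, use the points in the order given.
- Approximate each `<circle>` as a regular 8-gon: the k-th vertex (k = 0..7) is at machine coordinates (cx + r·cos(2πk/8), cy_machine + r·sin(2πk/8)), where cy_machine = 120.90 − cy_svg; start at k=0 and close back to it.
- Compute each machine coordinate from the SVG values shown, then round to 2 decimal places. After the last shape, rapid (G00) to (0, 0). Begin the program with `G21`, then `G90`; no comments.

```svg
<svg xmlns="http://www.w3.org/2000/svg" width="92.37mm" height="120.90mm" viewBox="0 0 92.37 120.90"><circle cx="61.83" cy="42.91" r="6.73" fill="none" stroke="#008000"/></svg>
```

G21
G90
G00 X68.56 Y77.99
M3 S185
G01 X66.59 Y82.75 F3295
G01 X61.83 Y84.72
G01 X57.07 Y82.75
G01 X55.10 Y77.99
G01 X57.07 Y73.23
G01 X61.83 Y71.26
G01 X66.59 Y73.23
G01 X68.56 Y77.99
M5
G00 X0.00 Y0.00

Since the viewBox matches the mm dimensions, user units are millimetres directly. The only transform is the Y-flip y_m = 120.90 − y_svg.

Shape 1 is a circle drawn with `<circle>`. Its stroke #008000 means engrave at S185, F3295. After flipping Y the toolpath is (68.56,77.99) → (66.59,82.75) → (61.83,84.72) → (57.07,82.75) → (55.10,77.99) → (57.07,73.23) → (61.83,71.26) → (66.59,73.23) → (68.56,77.99), returning to the start.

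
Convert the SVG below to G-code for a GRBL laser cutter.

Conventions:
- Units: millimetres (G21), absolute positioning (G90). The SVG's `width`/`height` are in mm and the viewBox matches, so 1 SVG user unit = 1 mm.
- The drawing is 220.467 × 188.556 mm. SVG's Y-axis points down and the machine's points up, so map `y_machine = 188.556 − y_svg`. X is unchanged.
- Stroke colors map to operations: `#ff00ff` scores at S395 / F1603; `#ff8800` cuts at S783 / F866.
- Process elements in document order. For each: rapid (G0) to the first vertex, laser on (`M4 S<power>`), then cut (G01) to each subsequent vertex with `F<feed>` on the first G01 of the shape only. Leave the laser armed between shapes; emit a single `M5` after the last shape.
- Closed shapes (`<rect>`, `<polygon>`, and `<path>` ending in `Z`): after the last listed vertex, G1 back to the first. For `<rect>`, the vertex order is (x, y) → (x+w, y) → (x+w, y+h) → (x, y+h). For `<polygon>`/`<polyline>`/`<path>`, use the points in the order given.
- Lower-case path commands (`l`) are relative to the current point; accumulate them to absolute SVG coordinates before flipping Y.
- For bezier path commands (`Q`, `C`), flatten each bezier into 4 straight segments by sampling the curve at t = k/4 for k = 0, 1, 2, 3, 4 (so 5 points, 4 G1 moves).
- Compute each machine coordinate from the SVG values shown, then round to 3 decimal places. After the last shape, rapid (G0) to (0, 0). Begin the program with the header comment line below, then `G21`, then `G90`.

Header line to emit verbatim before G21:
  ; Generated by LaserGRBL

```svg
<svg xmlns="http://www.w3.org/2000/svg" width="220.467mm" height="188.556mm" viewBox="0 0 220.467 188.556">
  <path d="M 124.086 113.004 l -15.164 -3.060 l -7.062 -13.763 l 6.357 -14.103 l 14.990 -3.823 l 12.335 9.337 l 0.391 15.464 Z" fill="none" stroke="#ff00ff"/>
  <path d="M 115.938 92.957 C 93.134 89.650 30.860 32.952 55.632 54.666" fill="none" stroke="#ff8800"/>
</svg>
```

; Generated by LaserGRBL
G21
G90
G0 X124.086 Y75.552
M4 S395
G01 X108.922 Y78.612 F1603
G01 X101.860 Y92.375
G01 X108.217 Y106.478
G01 X123.207 Y110.301
G01 X135.542 Y100.964
G01 X135.933 Y85.500
G01 X124.086 Y75.552
G0 X115.938 Y95.599
M4 S783
G01 X93.411 Y106.031 F866
G01 X67.944 Y124.127
G01 X51.397 Y137.533
G01 X55.632 Y133.890
M5
G0 X0.000 Y0.000

viewBox `0 0 220.467 188.556` with mm width/height → 1 unit = 1 mm. Flip: y_m = 188.556 − y_svg.

**Shape 1** — `<path>` regular polygon, stroke `#ff00ff` → score (S395, F1603). Machine vertices: (124.086,75.552) → (108.922,78.612) → (101.860,92.375) → (108.217,106.478) → (123.207,110.301) → (135.542,100.964) → (135.933,85.500) → (124.086,75.552). Closed: final G1 returns to the first vertex.

**Shape 2** — `<path>` cubic bezier, stroke `#ff8800` → cut (S783, F866). Control points (SVG): P0=(115.938,92.957), P1=(93.134,89.650), P2=(30.860,32.952), P3=(55.632,54.666); sampled at t=k/4. Machine vertices: (115.938,95.599) → (93.411,106.031) → (67.944,124.127) → (51.397,137.533) → (55.632,133.890). Open path.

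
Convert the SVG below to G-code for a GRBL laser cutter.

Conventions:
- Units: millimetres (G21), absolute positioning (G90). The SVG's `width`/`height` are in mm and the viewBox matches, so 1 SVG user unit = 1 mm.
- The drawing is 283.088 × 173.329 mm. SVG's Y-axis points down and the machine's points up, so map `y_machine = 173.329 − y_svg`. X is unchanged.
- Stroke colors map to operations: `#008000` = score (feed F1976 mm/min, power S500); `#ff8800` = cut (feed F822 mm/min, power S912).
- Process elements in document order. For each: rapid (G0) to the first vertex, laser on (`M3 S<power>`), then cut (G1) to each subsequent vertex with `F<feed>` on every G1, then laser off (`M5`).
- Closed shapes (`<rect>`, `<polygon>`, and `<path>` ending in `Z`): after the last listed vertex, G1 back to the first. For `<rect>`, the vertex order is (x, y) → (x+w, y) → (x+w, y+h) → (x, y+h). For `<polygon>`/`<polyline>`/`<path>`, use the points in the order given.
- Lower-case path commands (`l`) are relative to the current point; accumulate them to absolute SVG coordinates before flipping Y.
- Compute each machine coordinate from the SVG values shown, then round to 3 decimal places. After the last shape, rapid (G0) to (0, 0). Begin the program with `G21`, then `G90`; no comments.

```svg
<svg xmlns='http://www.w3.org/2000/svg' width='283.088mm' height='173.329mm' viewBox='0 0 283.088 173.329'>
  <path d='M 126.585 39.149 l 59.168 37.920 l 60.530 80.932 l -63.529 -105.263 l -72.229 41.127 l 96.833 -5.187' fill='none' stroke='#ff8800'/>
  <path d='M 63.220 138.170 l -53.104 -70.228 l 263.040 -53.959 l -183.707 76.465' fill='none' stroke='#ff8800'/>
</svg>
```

viewBox `0 0 283.088 173.329` with mm width/height → 1 unit = 1 mm. Flip: y_m = 173.329 − y_svg.

**Shape 1** — `<path>` open polyline, stroke `#ff8800` → cut (S912, F822). Machine vertices: (126.585,134.180) → (185.753,96.260) → (246.283,15.328) → (182.754,120.591) → (110.525,79.464) → (207.358,84.651). Open path.

**Shape 2** — `<path>` open polyline, stroke `#ff8800` → cut (S912, F822). Machine vertices: (63.220,35.159) → (10.116,105.387) → (273.156,159.346) → (89.449,82.881). Open path.

G21
G90
G0 X126.585 Y134.180
M3 S912
G1 X185.753 Y96.260 F822
G1 X246.283 Y15.328 F822
G1 X182.754 Y120.591 F822
G1 X110.525 Y79.464 F822
G1 X207.358 Y84.651 F822
M5
G0 X63.220 Y35.159
M3 S912
G1 X10.116 Y105.387 F822
G1 X273.156 Y159.346 F822
G1 X89.449 Y82.881 F822
M5
G0 X0.000 Y0.000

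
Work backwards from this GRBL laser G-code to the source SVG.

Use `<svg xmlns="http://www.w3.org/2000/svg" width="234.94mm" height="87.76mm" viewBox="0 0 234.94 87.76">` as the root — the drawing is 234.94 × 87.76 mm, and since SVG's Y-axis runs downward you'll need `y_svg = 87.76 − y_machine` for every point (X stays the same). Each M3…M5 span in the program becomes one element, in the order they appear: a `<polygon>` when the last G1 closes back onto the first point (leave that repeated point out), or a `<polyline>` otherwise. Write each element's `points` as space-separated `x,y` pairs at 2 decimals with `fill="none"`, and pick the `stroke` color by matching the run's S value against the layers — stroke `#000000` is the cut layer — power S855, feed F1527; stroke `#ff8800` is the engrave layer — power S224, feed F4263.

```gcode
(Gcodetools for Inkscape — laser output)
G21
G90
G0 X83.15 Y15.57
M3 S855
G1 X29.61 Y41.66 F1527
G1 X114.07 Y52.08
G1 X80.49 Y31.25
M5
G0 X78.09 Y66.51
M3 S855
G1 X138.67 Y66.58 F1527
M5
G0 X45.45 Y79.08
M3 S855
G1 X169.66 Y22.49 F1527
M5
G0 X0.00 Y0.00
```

<svg xmlns="http://www.w3.org/2000/svg" width="234.94mm" height="87.76mm" viewBox="0 0 234.94 87.76">
  <polyline points="83.15,72.19 29.61,46.10 114.07,35.68 80.49,56.51" fill="none" stroke="#000000"/>
  <polyline points="78.09,21.25 138.67,21.18" fill="none" stroke="#000000"/>
  <polyline points="45.45,8.68 169.66,65.27" fill="none" stroke="#000000"/>
</svg>

Each laser-on run becomes one SVG element. Flip Y back into SVG space with y_svg = 87.76 − y_machine. Every run uses S855, so all elements get stroke `#000000` (cut).

Run 1: The run is open, so emit a `<polyline>` with points (Y-flipped): 83.15,72.19 29.61,46.10 114.07,35.68 80.49,56.51.

Run 2: The run is open, so emit a `<polyline>` with points (Y-flipped): 78.09,21.25 138.67,21.18.

Run 3: The run is open, so emit a `<polyline>` with points (Y-flipped): 45.45,8.68 169.66,65.27.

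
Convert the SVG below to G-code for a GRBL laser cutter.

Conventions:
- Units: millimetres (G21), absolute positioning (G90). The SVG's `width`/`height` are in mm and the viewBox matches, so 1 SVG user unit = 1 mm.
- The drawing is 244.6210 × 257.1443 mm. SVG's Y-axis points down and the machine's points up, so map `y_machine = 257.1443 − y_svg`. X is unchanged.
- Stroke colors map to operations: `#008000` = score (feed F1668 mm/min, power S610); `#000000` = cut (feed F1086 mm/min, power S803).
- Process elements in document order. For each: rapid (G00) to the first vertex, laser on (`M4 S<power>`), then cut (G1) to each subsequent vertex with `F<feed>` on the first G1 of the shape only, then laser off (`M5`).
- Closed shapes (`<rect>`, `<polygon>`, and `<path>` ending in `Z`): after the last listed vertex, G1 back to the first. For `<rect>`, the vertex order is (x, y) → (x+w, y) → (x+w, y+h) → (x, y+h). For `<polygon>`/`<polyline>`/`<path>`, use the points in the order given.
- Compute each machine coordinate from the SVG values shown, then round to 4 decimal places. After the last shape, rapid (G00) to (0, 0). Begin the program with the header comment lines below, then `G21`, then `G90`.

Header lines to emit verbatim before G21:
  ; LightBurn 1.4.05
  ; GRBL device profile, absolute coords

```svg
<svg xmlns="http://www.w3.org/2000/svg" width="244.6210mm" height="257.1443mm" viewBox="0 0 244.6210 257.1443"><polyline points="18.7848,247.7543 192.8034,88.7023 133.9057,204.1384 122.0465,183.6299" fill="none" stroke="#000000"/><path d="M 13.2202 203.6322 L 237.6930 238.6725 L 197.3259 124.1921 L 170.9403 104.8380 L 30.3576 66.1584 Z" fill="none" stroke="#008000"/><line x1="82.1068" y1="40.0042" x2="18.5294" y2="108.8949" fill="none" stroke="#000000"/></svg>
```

viewBox `0 0 244.6210 257.1443` with mm width/height → 1 unit = 1 mm. Flip: y_m = 257.1443 − y_svg.

**Shape 1** — `<polyline>` open polyline, stroke `#000000` → cut (S803, F1086). Machine vertices: (18.7848,9.3900) → (192.8034,168.4420) → (133.9057,53.0059) → (122.0465,73.5144). Open path.

**Shape 2** — `<path>` closed polygon, stroke `#008000` → score (S610, F1668). Machine vertices: (13.2202,53.5121) → (237.6930,18.4718) → (197.3259,132.9522) → (170.9403,152.3063) → (30.3576,190.9859) → (13.2202,53.5121). Closed: final G1 returns to the first vertex.

**Shape 3** — `<line>` line segment, stroke `#000000` → cut (S803, F1086). Machine vertices: (82.1068,217.1401) → (18.5294,148.2494). Open path.

; LightBurn 1.4.05
; GRBL device profile, absolute coords
G21
G90
G00 X18.7848 Y9.3900
M4 S803
G1 X192.8034 Y168.4420 F1086
G1 X133.9057 Y53.0059
G1 X122.0465 Y73.5144
M5
G00 X13.2202 Y53.5121
M4 S610
G1 X237.6930 Y18.4718 F1668
G1 X197.3259 Y132.9522
G1 X170.9403 Y152.3063
G1 X30.3576 Y190.9859
G1 X13.2202 Y53.5121
M5
G00 X82.1068 Y217.1401
M4 S803
G1 X18.5294 Y148.2494 F1086
M5
G00 X0.0000 Y0.0000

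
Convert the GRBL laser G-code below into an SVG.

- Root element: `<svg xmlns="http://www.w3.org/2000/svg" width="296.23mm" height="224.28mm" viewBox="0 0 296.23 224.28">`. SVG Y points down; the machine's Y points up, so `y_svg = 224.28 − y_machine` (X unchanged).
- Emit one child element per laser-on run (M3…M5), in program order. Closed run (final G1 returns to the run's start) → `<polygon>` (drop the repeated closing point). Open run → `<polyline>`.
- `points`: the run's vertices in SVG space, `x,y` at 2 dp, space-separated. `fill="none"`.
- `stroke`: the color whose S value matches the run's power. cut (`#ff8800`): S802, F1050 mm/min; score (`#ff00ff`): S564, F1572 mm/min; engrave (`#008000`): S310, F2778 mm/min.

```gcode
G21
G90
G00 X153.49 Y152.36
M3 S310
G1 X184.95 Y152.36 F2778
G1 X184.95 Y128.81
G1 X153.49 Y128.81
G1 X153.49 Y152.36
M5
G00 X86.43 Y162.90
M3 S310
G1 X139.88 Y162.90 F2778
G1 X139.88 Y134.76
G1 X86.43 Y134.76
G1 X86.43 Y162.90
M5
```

<svg xmlns="http://www.w3.org/2000/svg" width="296.23mm" height="224.28mm" viewBox="0 0 296.23 224.28">
  <polygon points="153.49,71.92 184.95,71.92 184.95,95.47 153.49,95.47" fill="none" stroke="#008000"/>
  <polygon points="86.43,61.38 139.88,61.38 139.88,89.52 86.43,89.52" fill="none" stroke="#008000"/>
</svg>

y_svg = 224.28 − y_m. Every run uses S310, so all elements get stroke `#008000` (engrave).

[1] closed run; points: 153.49,71.92 184.95,71.92 184.95,95.47 153.49,95.47

[2] closed run; points: 86.43,61.38 139.88,61.38 139.88,89.52 86.43,89.52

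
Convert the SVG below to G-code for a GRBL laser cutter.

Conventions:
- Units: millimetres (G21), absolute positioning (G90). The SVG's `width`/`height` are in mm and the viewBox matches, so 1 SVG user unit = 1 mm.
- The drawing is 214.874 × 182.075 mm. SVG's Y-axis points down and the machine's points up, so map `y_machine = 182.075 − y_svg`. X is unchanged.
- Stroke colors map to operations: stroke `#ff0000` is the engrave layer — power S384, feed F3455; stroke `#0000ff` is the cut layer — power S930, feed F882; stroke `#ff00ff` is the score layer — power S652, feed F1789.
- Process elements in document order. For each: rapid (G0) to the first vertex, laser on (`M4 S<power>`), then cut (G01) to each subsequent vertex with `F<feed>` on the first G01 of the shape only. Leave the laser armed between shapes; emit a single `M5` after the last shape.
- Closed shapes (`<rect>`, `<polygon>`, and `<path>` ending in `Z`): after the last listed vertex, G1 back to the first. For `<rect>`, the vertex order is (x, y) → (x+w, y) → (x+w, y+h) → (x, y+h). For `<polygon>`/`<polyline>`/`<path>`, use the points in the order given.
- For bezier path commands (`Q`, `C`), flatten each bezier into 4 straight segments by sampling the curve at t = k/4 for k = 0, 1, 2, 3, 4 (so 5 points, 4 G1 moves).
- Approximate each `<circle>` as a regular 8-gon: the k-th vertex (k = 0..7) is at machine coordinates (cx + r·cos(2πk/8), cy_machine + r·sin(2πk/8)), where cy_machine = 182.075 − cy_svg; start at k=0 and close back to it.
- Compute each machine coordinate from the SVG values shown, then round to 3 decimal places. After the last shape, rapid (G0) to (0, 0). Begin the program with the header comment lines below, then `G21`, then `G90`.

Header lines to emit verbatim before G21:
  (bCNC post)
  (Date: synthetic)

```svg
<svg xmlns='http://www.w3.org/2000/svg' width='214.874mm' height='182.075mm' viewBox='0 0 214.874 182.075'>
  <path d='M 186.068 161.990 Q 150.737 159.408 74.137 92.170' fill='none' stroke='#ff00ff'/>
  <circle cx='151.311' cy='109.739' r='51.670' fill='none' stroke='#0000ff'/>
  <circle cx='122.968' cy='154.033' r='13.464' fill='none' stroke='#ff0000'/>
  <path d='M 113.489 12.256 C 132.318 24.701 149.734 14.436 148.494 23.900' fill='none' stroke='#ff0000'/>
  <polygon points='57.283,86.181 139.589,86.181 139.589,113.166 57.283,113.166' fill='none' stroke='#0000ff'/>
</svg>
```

(bCNC post)
(Date: synthetic)
G21
G90
G0 X186.068 Y20.085
M4 S652
G01 X165.823 Y25.417 F1789
G01 X140.420 Y38.831
G01 X109.858 Y60.327
G01 X74.137 Y89.905
G0 X202.981 Y72.336
M4 S930
G01 X187.847 Y108.872 F882
G01 X151.311 Y124.006
G01 X114.775 Y108.872
G01 X99.641 Y72.336
G01 X114.775 Y35.800
G01 X151.311 Y20.666
G01 X187.847 Y35.800
G01 X202.981 Y72.336
G0 X136.432 Y28.042
M4 S384
G01 X132.488 Y37.562 F3455
G01 X122.968 Y41.506
G01 X113.448 Y37.562
G01 X109.504 Y28.042
G01 X113.448 Y18.522
G01 X122.968 Y14.578
G01 X132.488 Y18.522
G01 X136.432 Y28.042
G0 X113.489 Y169.819
M4 S384
G01 X127.076 Y164.080 F3455
G01 X138.517 Y162.879
G01 X146.195 Y162.237
G01 X148.494 Y158.175
G0 X57.283 Y95.894
M4 S930
G01 X139.589 Y95.894 F882
G01 X139.589 Y68.909
G01 X57.283 Y68.909
G01 X57.283 Y95.894
M5
G0 X0.000 Y0.000

viewBox `0 0 214.874 182.075` with mm width/height → 1 unit = 1 mm. Flip: y_m = 182.075 − y_svg.

**Shape 1** — `<path>` quadratic bezier, stroke `#ff00ff` → score (S652, F1789). Control points (SVG): P0=(186.068,161.990), P1=(150.737,159.408), P2=(74.137,92.170); sampled at t=k/4. Machine vertices: (186.068,20.085) → (165.823,25.417) → (140.420,38.831) → (109.858,60.327) → (74.137,89.905). Open path.

**Shape 2** — `<circle>` circle, stroke `#0000ff` → cut (S930, F882). Machine vertices: (202.981,72.336) → (187.847,108.872) → (151.311,124.006) → (114.775,108.872) → (99.641,72.336) → (114.775,35.800) → (151.311,20.666) → (187.847,35.800) → (202.981,72.336). Closed: final G1 returns to the first vertex.

**Shape 3** — `<circle>` circle, stroke `#ff0000` → engrave (S384, F3455). Machine vertices: (136.432,28.042) → (132.488,37.562) → (122.968,41.506) → (113.448,37.562) → (109.504,28.042) → (113.448,18.522) → (122.968,14.578) → (132.488,18.522) → (136.432,28.042). Closed: final G1 returns to the first vertex.

**Shape 4** — `<path>` cubic bezier, stroke `#ff0000` → engrave (S384, F3455). Control points (SVG): P0=(113.489,12.256), P1=(132.318,24.701), P2=(149.734,14.436), P3=(148.494,23.900); sampled at t=k/4. Machine vertices: (113.489,169.819) → (127.076,164.080) → (138.517,162.879) → (146.195,162.237) → (148.494,158.175). Open path.

**Shape 5** — `<polygon>` rectangle, stroke `#0000ff` → cut (S930, F882). Machine vertices: (57.283,95.894) → (139.589,95.894) → (139.589,68.909) → (57.283,68.909) → (57.283,95.894). Closed: final G1 returns to the first vertex.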